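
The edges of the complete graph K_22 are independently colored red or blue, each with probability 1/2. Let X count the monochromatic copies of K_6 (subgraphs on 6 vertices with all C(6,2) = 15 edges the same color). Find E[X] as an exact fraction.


Let X = Σ_S X_S over the C(22, 6) = 74613 subsets S of size 6, where X_S = 1 if the K_6 on S is monochromatic.
For a fixed S, the K_6 on S has C(6, 2) = 15 edges. P[all 15 edges red] = (1/2)^15, and likewise for blue, so P[monochromatic] = 2·(1/2)^15 = 2^{1 − 15} = 1/16384.
Summing: E[X] = C(22, 6) · 2^{1 − 15} = 74613 · 1/16384 = 74613/16384.
Numerically: E[X] ≈ 4.55402.

E[X] = C(22,6)·2^(1−C(6,2)) = 74613/16384 ≈ 4.55402.


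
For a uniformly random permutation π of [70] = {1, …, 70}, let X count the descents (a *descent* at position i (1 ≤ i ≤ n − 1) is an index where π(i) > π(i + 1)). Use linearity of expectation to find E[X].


Write X = Σ X_I over i = 1, …, 69, with X_I the indicator of one descent.
There are 69 indicators.
For each fixed i, the pair (π(i), π(i+1)) is a uniformly random ordered pair of distinct values from {1, …, 70}; by symmetry P[π(i) > π(i+1)] = 1/2.
By linearity: E[X] = 69 · (1/2) = (70 − 1) · (1/2) = 69/2 ≈ 34.500000.

E[X] = 69/2 = 34.500000.


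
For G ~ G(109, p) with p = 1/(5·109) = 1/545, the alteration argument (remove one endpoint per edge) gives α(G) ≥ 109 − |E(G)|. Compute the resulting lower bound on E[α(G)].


E[|E(G)|] = C(109, 2)·p = 5886 · (1/545) = 54/5.
E[α(G)] ≥ n − E[|E(G)|] = 109 − 54/5 = 491/5.
Numerically: ≈ 98.200000.
(This is only a lower bound; the true E[α(G)] may be larger.)

E[α(G)] ≥ 491/5 ≈ 98.200000.


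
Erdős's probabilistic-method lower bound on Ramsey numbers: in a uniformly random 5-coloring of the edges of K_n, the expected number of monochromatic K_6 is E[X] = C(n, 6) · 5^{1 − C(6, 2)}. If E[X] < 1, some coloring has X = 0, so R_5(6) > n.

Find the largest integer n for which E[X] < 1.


We need C(n, 6) · 5^{1 − 15} < 1, i.e. C(n, 6) < 5^{15 − 1} = 6103515625.
Check values of n near the boundary:
  n = 127: C(127, 6) = 5169379425; 5169379425 < 6103515625? YES
  n = 128: C(128, 6) = 5423611200; 5423611200 < 6103515625? YES
  n = 129: C(129, 6) = 5688177600; 5688177600 < 6103515625? YES
  n = 130: C(130, 6) = 5963412000; 5963412000 < 6103515625? YES
  n = 131: C(131, 6) = 6249655776; 6249655776 < 6103515625? NO
The largest n with C(n, 6) < 6103515625 is n = 130 (where E[X] = 47707296/48828125 ≈ 0.977045). Hence R_5(6) > 130, i.e. R_5(6) ≥ 131.

Largest n = 130; hence R_5(6) > 130.


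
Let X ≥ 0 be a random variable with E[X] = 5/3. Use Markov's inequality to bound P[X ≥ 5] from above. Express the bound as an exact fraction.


μ = E[X] = 5/3, a = 5.
Markov: P[X ≥ 5] ≤ μ/a = (5/3)/5 = 1/3.
Numerically: ≈ 0.33333.
(Since a = 5 > μ = 1.66667, the bound 1/3 is < 1 and informative.)

P[X ≥ 5] ≤ 1/3 ≈ 0.33333.


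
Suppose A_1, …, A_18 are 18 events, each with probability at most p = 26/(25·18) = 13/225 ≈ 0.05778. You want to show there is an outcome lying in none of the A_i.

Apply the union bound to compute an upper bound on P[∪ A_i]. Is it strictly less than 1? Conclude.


Union bound: P[∪_{i=1}^{18} A_i] ≤ Σ_i P[A_i] ≤ 18·p = 18·(13/225) = 26/25.
Numerically: 26/25 ≈ 1.04000.
Is 26/25 < 1? NO.
Since the bound 26/25 is ≥ 1, the union bound is uninformative here; it does NOT by itself certify existence.

18·p = 26/25 ≈ 1.04000; existence NOT certified by the union bound.


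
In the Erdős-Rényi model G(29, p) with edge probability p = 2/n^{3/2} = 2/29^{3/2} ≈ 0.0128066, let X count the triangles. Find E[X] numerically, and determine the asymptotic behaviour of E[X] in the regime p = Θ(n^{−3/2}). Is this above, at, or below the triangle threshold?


Number of potential triangles: C(29, 3) = 3654.
Each occurs with probability p³ ≈ (0.0128066)³ ≈ 2.10038543e-06.
By linearity: E[X] = C(29, 3)·p³ ≈ 3654 · 2.10038543e-06 ≈ 0.007675.
Since α = 3/2 > 1, p = c/n^{3/2} = o(1/n) is below the triangle threshold p ~ 1/n. Asymptotically E[X] ~ (c³/6)·n^{3(1−α)} = (2³/6)·n^{-1.5} → 0, so by Markov's inequality G has no triangles w.h.p.

E[X] ≈ 0.007675; in regime p = Θ(1/n^{3/2}) E[X] tends to 0 (below the triangle threshold p ~ 1/n).


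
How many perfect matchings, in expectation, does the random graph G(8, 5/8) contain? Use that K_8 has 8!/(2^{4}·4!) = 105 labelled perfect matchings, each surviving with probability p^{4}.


K_8 has 8!/(2^{4}·4!) = 105 labelled perfect matchings.
For each such perfect matching H, let X_H = 1 if all 4 edges of H are present in G. Then P[X_H = 1] = p^{4} = (5/8)^{4} = 625/4096.
Summing the indicators: E[X] = Σ_H E[X_H] = 105 · p^{4} = 105 · 625/4096 = 65625/4096.
Numerically: E[X] ≈ 16.

E[X] = 105 · (5/8)^{4} = 65625/4096 ≈ 16.


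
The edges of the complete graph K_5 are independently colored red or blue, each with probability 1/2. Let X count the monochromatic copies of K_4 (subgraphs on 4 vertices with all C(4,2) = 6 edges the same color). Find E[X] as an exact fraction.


Let X = Σ_S X_S over the C(5, 4) = 5 subsets S of size 4, where X_S = 1 if the K_4 on S is monochromatic.
For a fixed S, the K_4 on S has C(4, 2) = 6 edges. P[all 6 edges red] = (1/2)^6, and likewise for blue, so P[monochromatic] = 2·(1/2)^6 = 2^{1 − 6} = 1/32.
By linearity of expectation: E[X] = C(5, 4) · 2^{1 − 6} = 5 · 1/32 = 5/32.
Numerically: E[X] ≈ 0.156250.

E[X] = C(5,4)·2^(1−C(4,2)) = 5/32 ≈ 0.156250.


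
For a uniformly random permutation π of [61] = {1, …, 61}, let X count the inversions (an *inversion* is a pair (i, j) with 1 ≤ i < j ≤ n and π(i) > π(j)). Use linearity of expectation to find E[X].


Write X = Σ X_I over the C(61, 2) = 1830 pairs i < j, with X_I the indicator of one inversion.
There are 1830 indicators.
For each fixed pair i < j, the values π(i) and π(j) are two distinct elements of {1, …, 61} in uniformly random order; by symmetry P[π(i) > π(j)] = 1/2.
By linearity: E[X] = 1830 · (1/2) = C(61, 2) · (1/2) = 1830/2 = 915 ≈ 915.0000.

E[X] = 915 = 915.0000.


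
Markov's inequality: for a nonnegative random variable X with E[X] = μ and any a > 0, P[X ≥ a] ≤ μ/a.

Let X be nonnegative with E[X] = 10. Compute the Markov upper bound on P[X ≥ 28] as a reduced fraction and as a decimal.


μ = E[X] = 10, a = 28.
Markov: P[X ≥ 28] ≤ μ/a = (10)/28 = 5/14.
Numerically: ≈ 0.35714.
(Since a = 28 > μ = 10.00000, the bound 5/14 is < 1 and informative.)

P[X ≥ 28] ≤ 5/14 ≈ 0.35714.


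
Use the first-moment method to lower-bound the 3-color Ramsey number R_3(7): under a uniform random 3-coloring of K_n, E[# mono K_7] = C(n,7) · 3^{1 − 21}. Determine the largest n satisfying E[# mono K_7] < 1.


We need C(n, 7) · 3^{1 − 21} < 1, i.e. C(n, 7) < 3^{21 − 1} = 3486784401.
Check values of n near the boundary:
  n = 78: C(78, 7) = 2641902120; 2641902120 < 3486784401? YES
  n = 79: C(79, 7) = 2898753715; 2898753715 < 3486784401? YES
  n = 80: C(80, 7) = 3176716400; 3176716400 < 3486784401? YES
  n = 81: C(81, 7) = 3477216600; 3477216600 < 3486784401? YES
  n = 82: C(82, 7) = 3801756816; 3801756816 < 3486784401? NO
  n = 83: C(83, 7) = 4151918628; 4151918628 < 3486784401? NO
The largest n with C(n, 7) < 3486784401 is n = 81 (where E[X] = 42928600/43046721 ≈ 0.9972560). Hence R_3(7) > 81, i.e. R_3(7) ≥ 82.

Largest n = 81; hence R_3(7) > 81.


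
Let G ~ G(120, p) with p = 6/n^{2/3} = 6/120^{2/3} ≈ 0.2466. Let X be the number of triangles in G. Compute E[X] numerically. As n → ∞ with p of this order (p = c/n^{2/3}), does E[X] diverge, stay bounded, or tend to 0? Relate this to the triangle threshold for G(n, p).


Number of potential triangles: C(120, 3) = 280840.
Each occurs with probability p³ ≈ (0.2466)³ ≈ 1.500000e-02.
By linearity: E[X] = C(120, 3)·p³ ≈ 280840 · 1.500000e-02 ≈ 4212.6000.
Since α = 2/3 < 1, p = c/n^{2/3} ≫ 1/n is above the triangle threshold p ~ 1/n. Asymptotically E[X] ~ (c³/6)·n^{3(1−α)} = (6³/6)·n^{1} → ∞; triangles are abundant w.h.p.

E[X] ≈ 4212.6000; in regime p = Θ(1/n^{2/3}) E[X] diverges (above the triangle threshold p ~ 1/n).


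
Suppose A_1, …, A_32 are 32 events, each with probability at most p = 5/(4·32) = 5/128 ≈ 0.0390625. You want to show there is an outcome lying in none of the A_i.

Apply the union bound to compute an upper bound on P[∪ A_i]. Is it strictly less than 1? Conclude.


Union bound: P[∪_{i=1}^{32} A_i] ≤ Σ_i P[A_i] ≤ 32·p = 32·(5/128) = 5/4.
Numerically: 5/4 ≈ 1.2500000.
Is 5/4 < 1? NO.
Since the bound 5/4 is ≥ 1, the union bound is uninformative here; it does NOT by itself certify existence.

32·p = 5/4 ≈ 1.2500000; existence NOT certified by the union bound.


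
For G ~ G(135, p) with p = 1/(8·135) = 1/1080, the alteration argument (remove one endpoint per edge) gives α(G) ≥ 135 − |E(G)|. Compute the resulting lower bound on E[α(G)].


E[|E(G)|] = C(135, 2)·p = 9045 · (1/1080) = 67/8.
E[α(G)] ≥ n − E[|E(G)|] = 135 − 67/8 = 1013/8.
Numerically: ≈ 126.625.
(This is only a lower bound; the true E[α(G)] may be larger.)

E[α(G)] ≥ 1013/8 ≈ 126.625.


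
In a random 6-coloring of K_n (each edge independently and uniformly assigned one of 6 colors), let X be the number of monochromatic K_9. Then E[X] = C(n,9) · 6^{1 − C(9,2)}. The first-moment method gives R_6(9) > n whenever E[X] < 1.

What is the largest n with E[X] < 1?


We need C(n, 9) · 6^{1 − 36} < 1, i.e. C(n, 9) < 6^{36 − 1} = 1719070799748422591028658176.
Check values of n near the boundary:
  n = 4402: C(4402, 9) = 1696419745356657449393393700; 1696419745356657449393393700 < 1719070799748422591028658176? YES
  n = 4403: C(4403, 9) = 1699894433046281918452233150; 1699894433046281918452233150 < 1719070799748422591028658176? YES
  n = 4404: C(4404, 9) = 1703375445537161676647015880; 1703375445537161676647015880 < 1719070799748422591028658176? YES
  n = 4405: C(4405, 9) = 1706862792900636302463627150; 1706862792900636302463627150 < 1719070799748422591028658176? YES
  n = 4406: C(4406, 9) = 1710356485221788389505285700; 1710356485221788389505285700 < 1719070799748422591028658176? YES
  n = 4407: C(4407, 9) = 1713856532599459170657070050; 1713856532599459170657070050 < 1719070799748422591028658176? YES
  n = 4408: C(4408, 9) = 1717362945146264156457459600; 1717362945146264156457459600 < 1719070799748422591028658176? YES
  n = 4409: C(4409, 9) = 1720875732988608787686577131; 1720875732988608787686577131 < 1719070799748422591028658176? NO
The largest n with C(n, 9) < 1719070799748422591028658176 is n = 4408 (where E[X] = 35778394690547169926197075/35813974994758803979763712 ≈ 0.999). Hence R_6(9) > 4408, i.e. R_6(9) ≥ 4409.

Largest n = 4408; hence R_6(9) > 4408.


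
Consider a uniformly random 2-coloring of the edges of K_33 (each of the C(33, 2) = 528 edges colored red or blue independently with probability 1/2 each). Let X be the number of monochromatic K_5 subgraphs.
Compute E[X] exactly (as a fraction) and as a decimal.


Let X = Σ_S X_S over the C(33, 5) = 237336 subsets S of size 5, where X_S = 1 if the K_5 on S is monochromatic.
For a fixed S, the K_5 on S has C(5, 2) = 10 edges. P[all 10 edges red] = (1/2)^10, and likewise for blue, so P[monochromatic] = 2·(1/2)^10 = 2^{1 − 10} = 1/512.
By linearity: E[X] = C(33, 5) · 2^{1 − 10} = 237336 · 1/512 = 29667/64.
Numerically: E[X] ≈ 463.546875.

E[X] = C(33,5)·2^(1−C(5,2)) = 29667/64 ≈ 463.546875.


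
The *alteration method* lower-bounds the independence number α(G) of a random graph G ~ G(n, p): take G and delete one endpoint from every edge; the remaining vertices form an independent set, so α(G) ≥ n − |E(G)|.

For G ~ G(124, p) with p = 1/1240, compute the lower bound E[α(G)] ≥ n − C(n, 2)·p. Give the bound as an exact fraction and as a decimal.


E[|E(G)|] = C(124, 2)·p = 7626 · (1/1240) = 123/20.
E[α(G)] ≥ n − E[|E(G)|] = 124 − 123/20 = 2357/20.
Numerically: ≈ 117.85000.
(This is only a lower bound; the true E[α(G)] may be larger.)

E[α(G)] ≥ 2357/20 ≈ 117.85000.


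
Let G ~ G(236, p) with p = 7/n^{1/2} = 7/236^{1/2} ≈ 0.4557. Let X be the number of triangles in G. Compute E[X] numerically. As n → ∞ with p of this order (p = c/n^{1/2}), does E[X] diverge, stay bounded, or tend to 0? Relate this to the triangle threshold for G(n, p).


Number of potential triangles: C(236, 3) = 2162940.
Each occurs with probability p³ ≈ (0.4557)³ ≈ 9.460762e-02.
By linearity: E[X] = C(236, 3)·p³ ≈ 2162940 · 9.460762e-02 ≈ 204630.6048.
Since α = 1/2 < 1, p = c/n^{1/2} ≫ 1/n is above the triangle threshold p ~ 1/n. Asymptotically E[X] ~ (c³/6)·n^{3(1−α)} = (7³/6)·n^{1.5} → ∞; triangles are abundant w.h.p.

E[X] ≈ 204630.6048; in regime p = Θ(1/n^{1/2}) E[X] diverges (above the triangle threshold p ~ 1/n).


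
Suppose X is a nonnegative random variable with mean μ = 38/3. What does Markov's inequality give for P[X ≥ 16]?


μ = E[X] = 38/3, a = 16.
Markov: P[X ≥ 16] ≤ μ/a = (38/3)/16 = 19/24.
Numerically: ≈ 0.791667.
(Since a = 16 > μ = 12.666667, the bound 19/24 is < 1 and informative.)

P[X ≥ 16] ≤ 19/24 ≈ 0.791667.


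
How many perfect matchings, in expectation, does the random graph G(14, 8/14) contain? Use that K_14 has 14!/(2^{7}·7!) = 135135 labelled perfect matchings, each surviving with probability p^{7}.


K_14 has 14!/(2^{7}·7!) = 135135 labelled perfect matchings.
For each such perfect matching H, let X_H = 1 if all 7 edges of H are present in G. Then P[X_H = 1] = p^{7} = (4/7)^{7} = 16384/823543.
By linearity: E[X] = Σ_H E[X_H] = 135135 · p^{7} = 135135 · 16384/823543 = 316293120/117649.
Numerically: E[X] ≈ 2688.

E[X] = 135135 · (4/7)^{7} = 316293120/117649 ≈ 2688.


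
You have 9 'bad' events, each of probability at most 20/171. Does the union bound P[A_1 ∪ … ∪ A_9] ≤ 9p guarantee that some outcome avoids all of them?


Union bound: P[∪_{i=1}^{9} A_i] ≤ Σ_i P[A_i] ≤ 9·p = 9·(20/171) = 20/19.
Numerically: 20/19 ≈ 1.052632.
Is 20/19 < 1? NO.
Since the bound 20/19 is ≥ 1, the union bound is uninformative here; it does NOT by itself certify existence.

9·p = 20/19 ≈ 1.052632; existence NOT certified by the union bound.


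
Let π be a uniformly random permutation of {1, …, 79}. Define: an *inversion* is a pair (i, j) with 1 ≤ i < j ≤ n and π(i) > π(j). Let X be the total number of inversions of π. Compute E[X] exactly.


Write X = Σ X_I over the C(79, 2) = 3081 pairs i < j, with X_I the indicator of one inversion.
There are 3081 indicators.
For each fixed pair i < j, the values π(i) and π(j) are two distinct elements of {1, …, 79} in uniformly random order; by symmetry P[π(i) > π(j)] = 1/2.
By linearity: E[X] = 3081 · (1/2) = C(79, 2) · (1/2) = 3081/2 = 3081/2 ≈ 1540.500000.

E[X] = 3081/2 = 1540.500000.


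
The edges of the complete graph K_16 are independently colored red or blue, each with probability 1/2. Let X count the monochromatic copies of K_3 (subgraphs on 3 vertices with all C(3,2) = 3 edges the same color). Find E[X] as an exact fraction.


Let X = Σ_S X_S over the C(16, 3) = 560 subsets S of size 3, where X_S = 1 if the K_3 on S is monochromatic.
For a fixed S, the K_3 on S has C(3, 2) = 3 edges. P[all 3 edges red] = (1/2)^3, and likewise for blue, so P[monochromatic] = 2·(1/2)^3 = 2^{1 − 3} = 1/4.
By linearity: E[X] = C(16, 3) · 2^{1 − 3} = 560 · 1/4 = 140.
Numerically: E[X] ≈ 140.0000.

E[X] = C(16,3)·2^(1−C(3,2)) = 140 ≈ 140.0000.


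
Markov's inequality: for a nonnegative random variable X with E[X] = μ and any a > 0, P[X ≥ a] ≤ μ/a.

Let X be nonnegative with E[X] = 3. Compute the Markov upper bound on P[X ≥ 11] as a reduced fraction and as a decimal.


μ = E[X] = 3, a = 11.
Markov: P[X ≥ 11] ≤ μ/a = (3)/11 = 3/11.
Numerically: ≈ 0.2727.
(Since a = 11 > μ = 3.0000, the bound 3/11 is < 1 and informative.)

P[X ≥ 11] ≤ 3/11 ≈ 0.2727.


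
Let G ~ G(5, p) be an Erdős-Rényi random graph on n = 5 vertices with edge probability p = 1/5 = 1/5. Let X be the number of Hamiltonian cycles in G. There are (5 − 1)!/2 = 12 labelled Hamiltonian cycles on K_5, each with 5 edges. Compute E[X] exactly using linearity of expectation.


K_5 has (5 − 1)!/2 = 12 labelled Hamiltonian cycles.
For each such Hamiltonian cycle H, let X_H = 1 if all 5 edges of H are present in G. Then P[X_H = 1] = p^{5} = (1/5)^{5} = 1/3125.
By linearity of expectation: E[X] = Σ_H E[X_H] = 12 · p^{5} = 12 · 1/3125 = 12/3125.
Numerically: E[X] ≈ 0.00384.

E[X] = 12 · (1/5)^{5} = 12/3125 ≈ 0.00384.


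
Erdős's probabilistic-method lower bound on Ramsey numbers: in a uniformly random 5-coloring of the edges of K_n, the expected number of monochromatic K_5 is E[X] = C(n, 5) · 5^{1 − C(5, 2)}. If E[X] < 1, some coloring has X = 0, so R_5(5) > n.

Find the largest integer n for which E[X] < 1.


We need C(n, 5) · 5^{1 − 10} < 1, i.e. C(n, 5) < 5^{10 − 1} = 1953125.
Check values of n near the boundary:
  n = 48: C(48, 5) = 1712304; 1712304 < 1953125? YES
  n = 49: C(49, 5) = 1906884; 1906884 < 1953125? YES
  n = 50: C(50, 5) = 2118760; 2118760 < 1953125? NO
  n = 51: C(51, 5) = 2349060; 2349060 < 1953125? NO
The largest n with C(n, 5) < 1953125 is n = 49 (where E[X] = 1906884/1953125 ≈ 0.97632). Hence R_5(5) > 49, i.e. R_5(5) ≥ 50.

Largest n = 49; hence R_5(5) > 49.


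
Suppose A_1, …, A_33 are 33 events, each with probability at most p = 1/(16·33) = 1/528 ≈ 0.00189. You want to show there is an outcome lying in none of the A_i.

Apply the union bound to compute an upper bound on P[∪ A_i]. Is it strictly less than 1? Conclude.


Union bound: P[∪_{i=1}^{33} A_i] ≤ Σ_i P[A_i] ≤ 33·p = 33·(1/528) = 1/16.
Numerically: 1/16 ≈ 0.06250.
Is 1/16 < 1? YES.
Since P[∪ A_i] ≤ 1/16 < 1, the complement has P[∩ A_i^c] ≥ 1 − 1/16 = 15/16 > 0, so some outcome avoids every A_i.

33·p = 1/16 ≈ 0.06250; existence CERTIFIED by the union bound.


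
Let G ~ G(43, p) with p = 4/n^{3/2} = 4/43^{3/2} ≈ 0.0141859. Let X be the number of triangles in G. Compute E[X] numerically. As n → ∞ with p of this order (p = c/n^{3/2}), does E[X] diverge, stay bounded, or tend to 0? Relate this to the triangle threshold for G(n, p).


Number of potential triangles: C(43, 3) = 12341.
Each occurs with probability p³ ≈ (0.0141859)³ ≈ 2.85477526e-06.
By linearity: E[X] = C(43, 3)·p³ ≈ 12341 · 2.85477526e-06 ≈ 0.035231.
Since α = 3/2 > 1, p = c/n^{3/2} = o(1/n) is below the triangle threshold p ~ 1/n. Asymptotically E[X] ~ (c³/6)·n^{3(1−α)} = (4³/6)·n^{-1.5} → 0, so by Markov's inequality G has no triangles w.h.p.

E[X] ≈ 0.035231; in regime p = Θ(1/n^{3/2}) E[X] tends to 0 (below the triangle threshold p ~ 1/n).


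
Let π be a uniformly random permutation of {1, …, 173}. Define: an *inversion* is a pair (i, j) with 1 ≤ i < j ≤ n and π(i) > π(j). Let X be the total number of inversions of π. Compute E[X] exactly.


Write X = Σ X_I over the C(173, 2) = 14878 pairs i < j, with X_I the indicator of one inversion.
There are 14878 indicators.
For each fixed pair i < j, the values π(i) and π(j) are two distinct elements of {1, …, 173} in uniformly random order; by symmetry P[π(i) > π(j)] = 1/2.
By linearity: E[X] = 14878 · (1/2) = C(173, 2) · (1/2) = 14878/2 = 7439 ≈ 7439.000000.

E[X] = 7439 = 7439.000000.


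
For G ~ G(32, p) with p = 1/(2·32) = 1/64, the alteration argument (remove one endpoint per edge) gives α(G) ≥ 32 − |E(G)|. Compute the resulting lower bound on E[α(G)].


E[|E(G)|] = C(32, 2)·p = 496 · (1/64) = 31/4.
E[α(G)] ≥ n − E[|E(G)|] = 32 − 31/4 = 97/4.
Numerically: ≈ 24.25000.
(This is only a lower bound; the true E[α(G)] may be larger.)

E[α(G)] ≥ 97/4 ≈ 24.25000.


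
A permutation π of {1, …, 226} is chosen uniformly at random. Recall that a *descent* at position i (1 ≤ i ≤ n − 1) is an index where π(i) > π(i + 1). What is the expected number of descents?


Write X = Σ X_I over i = 1, …, 225, with X_I the indicator of one descent.
There are 225 indicators.
For each fixed i, the pair (π(i), π(i+1)) is a uniformly random ordered pair of distinct values from {1, …, 226}; by symmetry P[π(i) > π(i+1)] = 1/2.
By linearity: E[X] = 225 · (1/2) = (226 − 1) · (1/2) = 225/2 ≈ 112.50000.

E[X] = 225/2 = 112.50000.


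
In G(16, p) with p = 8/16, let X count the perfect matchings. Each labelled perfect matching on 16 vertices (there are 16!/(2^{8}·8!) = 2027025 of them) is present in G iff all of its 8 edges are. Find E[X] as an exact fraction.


K_16 has 16!/(2^{8}·8!) = 2027025 labelled perfect matchings.
For each such perfect matching H, let X_H = 1 if all 8 edges of H are present in G. Then P[X_H = 1] = p^{8} = (1/2)^{8} = 1/256.
By linearity: E[X] = Σ_H E[X_H] = 2027025 · p^{8} = 2027025 · 1/256 = 2027025/256.
Numerically: E[X] ≈ 7918.07.

E[X] = 2027025 · (1/2)^{8} = 2027025/256 ≈ 7918.07.


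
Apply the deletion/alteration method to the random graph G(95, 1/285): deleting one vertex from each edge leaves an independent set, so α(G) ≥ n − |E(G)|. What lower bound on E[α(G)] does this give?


E[|E(G)|] = C(95, 2)·p = 4465 · (1/285) = 47/3.
E[α(G)] ≥ n − E[|E(G)|] = 95 − 47/3 = 238/3.
Numerically: ≈ 79.3333.
(This is only a lower bound; the true E[α(G)] may be larger.)

E[α(G)] ≥ 238/3 ≈ 79.3333.


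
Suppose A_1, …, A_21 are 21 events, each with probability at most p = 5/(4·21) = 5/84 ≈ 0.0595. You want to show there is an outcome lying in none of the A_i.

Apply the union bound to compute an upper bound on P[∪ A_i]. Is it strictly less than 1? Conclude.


Union bound: P[∪_{i=1}^{21} A_i] ≤ Σ_i P[A_i] ≤ 21·p = 21·(5/84) = 5/4.
Numerically: 5/4 ≈ 1.2500.
Is 5/4 < 1? NO.
Since the bound 5/4 is ≥ 1, the union bound is uninformative here; it does NOT by itself certify existence.

21·p = 5/4 ≈ 1.2500; existence NOT certified by the union bound.


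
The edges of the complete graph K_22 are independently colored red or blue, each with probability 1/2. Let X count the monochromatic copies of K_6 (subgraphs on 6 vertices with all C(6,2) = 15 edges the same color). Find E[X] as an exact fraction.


Let X = Σ_S X_S over the C(22, 6) = 74613 subsets S of size 6, where X_S = 1 if the K_6 on S is monochromatic.
For a fixed S, the K_6 on S has C(6, 2) = 15 edges. P[all 15 edges red] = (1/2)^15, and likewise for blue, so P[monochromatic] = 2·(1/2)^15 = 2^{1 − 15} = 1/16384.
Summing: E[X] = C(22, 6) · 2^{1 − 15} = 74613 · 1/16384 = 74613/16384.
Numerically: E[X] ≈ 4.554.

E[X] = C(22,6)·2^(1−C(6,2)) = 74613/16384 ≈ 4.554.


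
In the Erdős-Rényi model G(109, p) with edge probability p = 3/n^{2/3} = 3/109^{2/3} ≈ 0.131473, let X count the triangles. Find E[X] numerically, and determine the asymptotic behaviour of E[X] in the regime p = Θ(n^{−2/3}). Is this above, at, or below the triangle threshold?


Number of potential triangles: C(109, 3) = 209934.
Each occurs with probability p³ ≈ (0.131473)³ ≈ 2.27253598e-03.
By linearity: E[X] = C(109, 3)·p³ ≈ 209934 · 2.27253598e-03 ≈ 477.082569.
Since α = 2/3 < 1, p = c/n^{2/3} ≫ 1/n is above the triangle threshold p ~ 1/n. Asymptotically E[X] ~ (c³/6)·n^{3(1−α)} = (3³/6)·n^{1} → ∞; triangles are abundant w.h.p.

E[X] ≈ 477.082569; in regime p = Θ(1/n^{2/3}) E[X] diverges (above the triangle threshold p ~ 1/n).


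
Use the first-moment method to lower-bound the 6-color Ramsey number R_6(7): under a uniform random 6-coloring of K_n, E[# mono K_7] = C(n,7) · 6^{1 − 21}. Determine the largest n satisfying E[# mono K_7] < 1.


We need C(n, 7) · 6^{1 − 21} < 1, i.e. C(n, 7) < 6^{21 − 1} = 3656158440062976.
Check values of n near the boundary:
  n = 564: C(564, 7) = 3469685994423792; 3469685994423792 < 3656158440062976? YES
  n = 565: C(565, 7) = 3513212521235560; 3513212521235560 < 3656158440062976? YES
  n = 566: C(566, 7) = 3557206237959440; 3557206237959440 < 3656158440062976? YES
  n = 567: C(567, 7) = 3601671315933933; 3601671315933933 < 3656158440062976? YES
  n = 568: C(568, 7) = 3646611956239704; 3646611956239704 < 3656158440062976? YES
  n = 569: C(569, 7) = 3692032389858348; 3692032389858348 < 3656158440062976? NO
The largest n with C(n, 7) < 3656158440062976 is n = 568 (where E[X] = 16882462760369/16926659444736 ≈ 0.997389). Hence R_6(7) > 568, i.e. R_6(7) ≥ 569.

Largest n = 568; hence R_6(7) > 568.


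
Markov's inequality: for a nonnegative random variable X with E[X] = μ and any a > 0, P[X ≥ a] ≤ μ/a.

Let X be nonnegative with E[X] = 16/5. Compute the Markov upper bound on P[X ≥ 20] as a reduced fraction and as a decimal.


μ = E[X] = 16/5, a = 20.
Markov: P[X ≥ 20] ≤ μ/a = (16/5)/20 = 4/25.
Numerically: ≈ 0.1600.
(Since a = 20 > μ = 3.2000, the bound 4/25 is < 1 and informative.)

P[X ≥ 20] ≤ 4/25 ≈ 0.1600.


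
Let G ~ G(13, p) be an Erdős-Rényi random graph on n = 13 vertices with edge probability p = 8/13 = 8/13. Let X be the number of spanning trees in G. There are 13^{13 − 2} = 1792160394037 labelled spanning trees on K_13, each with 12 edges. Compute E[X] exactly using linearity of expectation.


K_13 has 13^{13 − 2} = 1792160394037 labelled spanning trees.
For each such spanning tree H, let X_H = 1 if all 12 edges of H are present in G. Then P[X_H = 1] = p^{12} = (8/13)^{12} = 68719476736/23298085122481.
By linearity of expectation: E[X] = Σ_H E[X_H] = 1792160394037 · p^{12} = 1792160394037 · 68719476736/23298085122481 = 68719476736/13.
Numerically: E[X] ≈ 5.29e+09.

E[X] = 1792160394037 · (8/13)^{12} = 68719476736/13 ≈ 5.29e+09.


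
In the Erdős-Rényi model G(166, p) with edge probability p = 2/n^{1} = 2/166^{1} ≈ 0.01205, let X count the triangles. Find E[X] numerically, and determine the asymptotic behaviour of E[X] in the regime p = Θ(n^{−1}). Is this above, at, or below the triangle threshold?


Number of potential triangles: C(166, 3) = 748660.
Each occurs with probability p³ ≈ (0.01205)³ ≈ 1.748903e-06.
By linearity: E[X] = C(166, 3)·p³ ≈ 748660 · 1.748903e-06 ≈ 1.3093.
Here α = 1, so p = 2/n is exactly at the triangle threshold p ~ 1/n. Asymptotically E[X] → c³/6 = 2³/6 = 4/3 ≈ 1.3333, a bounded constant. In this regime the triangle count is asymptotically Poisson(c³/6).

E[X] ≈ 1.3093; in regime p = Θ(1/n^{1}) E[X] stays bounded (at the triangle threshold p ~ 1/n).


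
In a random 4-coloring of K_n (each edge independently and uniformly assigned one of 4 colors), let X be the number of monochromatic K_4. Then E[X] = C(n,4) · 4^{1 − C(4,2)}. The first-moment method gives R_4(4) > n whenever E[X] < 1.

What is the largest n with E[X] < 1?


We need C(n, 4) · 4^{1 − 6} < 1, i.e. C(n, 4) < 4^{6 − 1} = 1024.
Check values of n near the boundary:
  n = 10: C(10, 4) = 210; 210 < 1024? YES
  n = 11: C(11, 4) = 330; 330 < 1024? YES
  n = 12: C(12, 4) = 495; 495 < 1024? YES
  n = 13: C(13, 4) = 715; 715 < 1024? YES
  n = 14: C(14, 4) = 1001; 1001 < 1024? YES
  n = 15: C(15, 4) = 1365; 1365 < 1024? NO
The largest n with C(n, 4) < 1024 is n = 14 (where E[X] = 1001/1024 ≈ 0.97754). Hence R_4(4) > 14, i.e. R_4(4) ≥ 15.

Largest n = 14; hence R_4(4) > 14.


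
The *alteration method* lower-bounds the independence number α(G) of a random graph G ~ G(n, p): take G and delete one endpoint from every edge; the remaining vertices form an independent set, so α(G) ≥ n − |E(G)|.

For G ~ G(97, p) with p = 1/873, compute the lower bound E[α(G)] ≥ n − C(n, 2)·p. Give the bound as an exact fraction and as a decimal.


E[|E(G)|] = C(97, 2)·p = 4656 · (1/873) = 16/3.
E[α(G)] ≥ n − E[|E(G)|] = 97 − 16/3 = 275/3.
Numerically: ≈ 91.6667.
(This is only a lower bound; the true E[α(G)] may be larger.)

E[α(G)] ≥ 275/3 ≈ 91.6667.


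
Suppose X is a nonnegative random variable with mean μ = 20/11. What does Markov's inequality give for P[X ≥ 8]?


μ = E[X] = 20/11, a = 8.
Markov: P[X ≥ 8] ≤ μ/a = (20/11)/8 = 5/22.
Numerically: ≈ 0.227273.
(Since a = 8 > μ = 1.818182, the bound 5/22 is < 1 and informative.)

P[X ≥ 8] ≤ 5/22 ≈ 0.227273.


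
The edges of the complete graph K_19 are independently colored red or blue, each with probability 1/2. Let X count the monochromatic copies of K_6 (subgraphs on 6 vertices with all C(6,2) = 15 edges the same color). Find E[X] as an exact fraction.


Let X = Σ_S X_S over the C(19, 6) = 27132 subsets S of size 6, where X_S = 1 if the K_6 on S is monochromatic.
For a fixed S, the K_6 on S has C(6, 2) = 15 edges. P[all 15 edges red] = (1/2)^15, and likewise for blue, so P[monochromatic] = 2·(1/2)^15 = 2^{1 − 15} = 1/16384.
Summing: E[X] = C(19, 6) · 2^{1 − 15} = 27132 · 1/16384 = 6783/4096.
Numerically: E[X] ≈ 1.656006.

E[X] = C(19,6)·2^(1−C(6,2)) = 6783/4096 ≈ 1.656006.


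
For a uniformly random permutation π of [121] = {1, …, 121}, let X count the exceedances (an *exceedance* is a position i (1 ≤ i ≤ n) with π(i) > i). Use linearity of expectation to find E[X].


Write X = Σ_{i=1}^{121} X_i, where X_i = 1_{π(i) > i}.
For each fixed i, π(i) is uniform over {1, …, 121} (marginal of a uniform permutation), so P[π(i) > i] = (n − i)/n. Summing: Σ_{i=1}^{121} (n − i)/n = (0 + 1 + … + 120)/121 = 121(121 − 1)/(2·121) = (121 − 1)/2.
Hence E[X] = Σ_{i=1}^{121} (121 − i)/121 = 60 ≈ 60.00000.

E[X] = 60 = 60.00000.


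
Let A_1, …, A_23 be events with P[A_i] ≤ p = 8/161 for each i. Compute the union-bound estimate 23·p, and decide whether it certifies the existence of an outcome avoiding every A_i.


Union bound: P[∪_{i=1}^{23} A_i] ≤ Σ_i P[A_i] ≤ 23·p = 23·(8/161) = 8/7.
Numerically: 8/7 ≈ 1.14286.
Is 8/7 < 1? NO.
Since the bound 8/7 is ≥ 1, the union bound is uninformative here; it does NOT by itself certify existence.

23·p = 8/7 ≈ 1.14286; existence NOT certified by the union bound.


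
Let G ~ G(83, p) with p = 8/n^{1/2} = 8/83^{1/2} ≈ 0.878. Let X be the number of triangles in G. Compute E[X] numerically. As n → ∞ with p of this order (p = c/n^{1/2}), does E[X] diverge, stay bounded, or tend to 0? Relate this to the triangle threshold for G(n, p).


Number of potential triangles: C(83, 3) = 91881.
Each occurs with probability p³ ≈ (0.878)³ ≈ 6.77100e-01.
By linearity: E[X] = C(83, 3)·p³ ≈ 91881 · 6.77100e-01 ≈ 62212.626.
Since α = 1/2 < 1, p = c/n^{1/2} ≫ 1/n is above the triangle threshold p ~ 1/n. Asymptotically E[X] ~ (c³/6)·n^{3(1−α)} = (8³/6)·n^{1.5} → ∞; triangles are abundant w.h.p.

E[X] ≈ 62212.626; in regime p = Θ(1/n^{1/2}) E[X] diverges (above the triangle threshold p ~ 1/n).


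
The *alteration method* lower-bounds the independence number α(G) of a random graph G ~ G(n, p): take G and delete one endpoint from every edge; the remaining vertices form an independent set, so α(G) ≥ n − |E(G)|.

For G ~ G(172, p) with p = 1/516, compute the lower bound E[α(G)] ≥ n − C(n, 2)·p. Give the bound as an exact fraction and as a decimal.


E[|E(G)|] = C(172, 2)·p = 14706 · (1/516) = 57/2.
E[α(G)] ≥ n − E[|E(G)|] = 172 − 57/2 = 287/2.
Numerically: ≈ 143.500.
(This is only a lower bound; the true E[α(G)] may be larger.)

E[α(G)] ≥ 287/2 ≈ 143.500.


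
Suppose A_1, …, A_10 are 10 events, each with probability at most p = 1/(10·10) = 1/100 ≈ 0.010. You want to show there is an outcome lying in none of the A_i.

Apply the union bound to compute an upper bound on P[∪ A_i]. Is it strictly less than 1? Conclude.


Union bound: P[∪_{i=1}^{10} A_i] ≤ Σ_i P[A_i] ≤ 10·p = 10·(1/100) = 1/10.
Numerically: 1/10 ≈ 0.100.
Is 1/10 < 1? YES.
Since P[∪ A_i] ≤ 1/10 < 1, the complement has P[∩ A_i^c] ≥ 1 − 1/10 = 9/10 > 0, so some outcome avoids every A_i.

10·p = 1/10 ≈ 0.100; existence CERTIFIED by the union bound.


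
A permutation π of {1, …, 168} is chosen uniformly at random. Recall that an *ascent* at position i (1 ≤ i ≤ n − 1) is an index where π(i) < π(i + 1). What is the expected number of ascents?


Write X = Σ X_I over i = 1, …, 167, with X_I the indicator of one ascent.
There are 167 indicators.
For each fixed i, the pair (π(i), π(i+1)) is a uniformly random ordered pair of distinct values from {1, …, 168}; by symmetry P[π(i) < π(i+1)] = 1/2.
By linearity: E[X] = 167 · (1/2) = (168 − 1) · (1/2) = 167/2 ≈ 83.5000.

E[X] = 167/2 = 83.5000.


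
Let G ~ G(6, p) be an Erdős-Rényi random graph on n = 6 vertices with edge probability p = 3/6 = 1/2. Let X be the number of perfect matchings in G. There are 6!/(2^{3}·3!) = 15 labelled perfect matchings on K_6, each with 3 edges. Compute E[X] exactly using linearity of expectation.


K_6 has 6!/(2^{3}·3!) = 15 labelled perfect matchings.
For each such perfect matching H, let X_H = 1 if all 3 edges of H are present in G. Then P[X_H = 1] = p^{3} = (1/2)^{3} = 1/8.
By linearity of expectation: E[X] = Σ_H E[X_H] = 15 · p^{3} = 15 · 1/8 = 15/8.
Numerically: E[X] ≈ 1.875.

E[X] = 15 · (1/2)^{3} = 15/8 ≈ 1.875.


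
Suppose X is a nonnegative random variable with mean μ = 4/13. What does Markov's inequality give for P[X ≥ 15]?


μ = E[X] = 4/13, a = 15.
Markov: P[X ≥ 15] ≤ μ/a = (4/13)/15 = 4/195.
Numerically: ≈ 0.021.
(Since a = 15 > μ = 0.308, the bound 4/195 is < 1 and informative.)

P[X ≥ 15] ≤ 4/195 ≈ 0.021.


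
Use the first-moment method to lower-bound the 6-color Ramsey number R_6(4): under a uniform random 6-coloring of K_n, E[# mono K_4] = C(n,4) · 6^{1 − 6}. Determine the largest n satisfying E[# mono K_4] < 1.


We need C(n, 4) · 6^{1 − 6} < 1, i.e. C(n, 4) < 6^{6 − 1} = 7776.
Check values of n near the boundary:
  n = 18: C(18, 4) = 3060; 3060 < 7776? YES
  n = 19: C(19, 4) = 3876; 3876 < 7776? YES
  n = 20: C(20, 4) = 4845; 4845 < 7776? YES
  n = 21: C(21, 4) = 5985; 5985 < 7776? YES
  n = 22: C(22, 4) = 7315; 7315 < 7776? YES
  n = 23: C(23, 4) = 8855; 8855 < 7776? NO
  n = 24: C(24, 4) = 10626; 10626 < 7776? NO
  n = 25: C(25, 4) = 12650; 12650 < 7776? NO
The largest n with C(n, 4) < 7776 is n = 22 (where E[X] = 7315/7776 ≈ 0.9407150). Hence R_6(4) > 22, i.e. R_6(4) ≥ 23.

Largest n = 22; hence R_6(4) > 22.


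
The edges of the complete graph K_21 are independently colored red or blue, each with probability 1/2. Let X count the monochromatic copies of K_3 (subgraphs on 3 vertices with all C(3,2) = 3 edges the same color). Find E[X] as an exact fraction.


Let X = Σ_S X_S over the C(21, 3) = 1330 subsets S of size 3, where X_S = 1 if the K_3 on S is monochromatic.
For a fixed S, the K_3 on S has C(3, 2) = 3 edges. P[all 3 edges red] = (1/2)^3, and likewise for blue, so P[monochromatic] = 2·(1/2)^3 = 2^{1 − 3} = 1/4.
By linearity: E[X] = C(21, 3) · 2^{1 − 3} = 1330 · 1/4 = 665/2.
Numerically: E[X] ≈ 332.500000.

E[X] = C(21,3)·2^(1−C(3,2)) = 665/2 ≈ 332.500000.


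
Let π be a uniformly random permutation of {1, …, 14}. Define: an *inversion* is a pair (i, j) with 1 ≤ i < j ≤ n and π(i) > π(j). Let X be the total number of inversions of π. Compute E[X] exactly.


Write X = Σ X_I over the C(14, 2) = 91 pairs i < j, with X_I the indicator of one inversion.
There are 91 indicators.
For each fixed pair i < j, the values π(i) and π(j) are two distinct elements of {1, …, 14} in uniformly random order; by symmetry P[π(i) > π(j)] = 1/2.
By linearity: E[X] = 91 · (1/2) = C(14, 2) · (1/2) = 91/2 = 91/2 ≈ 45.50000.

E[X] = 91/2 = 45.50000.


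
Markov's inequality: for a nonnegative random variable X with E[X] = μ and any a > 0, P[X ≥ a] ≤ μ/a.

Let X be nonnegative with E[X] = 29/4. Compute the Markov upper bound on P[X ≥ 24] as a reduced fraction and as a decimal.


μ = E[X] = 29/4, a = 24.
Markov: P[X ≥ 24] ≤ μ/a = (29/4)/24 = 29/96.
Numerically: ≈ 0.3021.
(Since a = 24 > μ = 7.2500, the bound 29/96 is < 1 and informative.)

P[X ≥ 24] ≤ 29/96 ≈ 0.3021.


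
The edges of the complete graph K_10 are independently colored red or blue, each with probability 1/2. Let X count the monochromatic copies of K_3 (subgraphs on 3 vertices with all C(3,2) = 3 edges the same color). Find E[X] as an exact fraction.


Let X = Σ_S X_S over the C(10, 3) = 120 subsets S of size 3, where X_S = 1 if the K_3 on S is monochromatic.
For a fixed S, the K_3 on S has C(3, 2) = 3 edges. P[all 3 edges red] = (1/2)^3, and likewise for blue, so P[monochromatic] = 2·(1/2)^3 = 2^{1 − 3} = 1/4.
Summing: E[X] = C(10, 3) · 2^{1 − 3} = 120 · 1/4 = 30.
Numerically: E[X] ≈ 30.000.

E[X] = C(10,3)·2^(1−C(3,2)) = 30 ≈ 30.000.


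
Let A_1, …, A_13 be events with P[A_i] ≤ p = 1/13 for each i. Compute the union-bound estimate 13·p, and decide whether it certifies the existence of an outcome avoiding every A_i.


Union bound: P[∪_{i=1}^{13} A_i] ≤ Σ_i P[A_i] ≤ 13·p = 13·(1/13) = 1.
Numerically: 1 ≈ 1.0000000.
Is 1 < 1? NO.
Since the bound 1 is ≥ 1, the union bound is uninformative here; it does NOT by itself certify existence.

13·p = 1 ≈ 1.0000000; existence NOT certified by the union bound.


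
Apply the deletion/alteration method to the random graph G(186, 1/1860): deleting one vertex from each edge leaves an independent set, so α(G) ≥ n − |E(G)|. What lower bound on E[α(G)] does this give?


E[|E(G)|] = C(186, 2)·p = 17205 · (1/1860) = 37/4.
E[α(G)] ≥ n − E[|E(G)|] = 186 − 37/4 = 707/4.
Numerically: ≈ 176.750.
(This is only a lower bound; the true E[α(G)] may be larger.)

E[α(G)] ≥ 707/4 ≈ 176.750.


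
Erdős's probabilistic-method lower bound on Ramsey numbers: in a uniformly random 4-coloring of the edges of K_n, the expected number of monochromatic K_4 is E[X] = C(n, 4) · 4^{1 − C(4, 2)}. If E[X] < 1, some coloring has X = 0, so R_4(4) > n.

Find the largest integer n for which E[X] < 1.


We need C(n, 4) · 4^{1 − 6} < 1, i.e. C(n, 4) < 4^{6 − 1} = 1024.
Check values of n near the boundary:
  n = 8: C(8, 4) = 70; 70 < 1024? YES
  n = 9: C(9, 4) = 126; 126 < 1024? YES
  n = 10: C(10, 4) = 210; 210 < 1024? YES
  n = 11: C(11, 4) = 330; 330 < 1024? YES
  n = 12: C(12, 4) = 495; 495 < 1024? YES
  n = 13: C(13, 4) = 715; 715 < 1024? YES
  n = 14: C(14, 4) = 1001; 1001 < 1024? YES
  n = 15: C(15, 4) = 1365; 1365 < 1024? NO
  n = 16: C(16, 4) = 1820; 1820 < 1024? NO
  n = 17: C(17, 4) = 2380; 2380 < 1024? NO
The largest n with C(n, 4) < 1024 is n = 14 (where E[X] = 1001/1024 ≈ 0.977539). Hence R_4(4) > 14, i.e. R_4(4) ≥ 15.

Largest n = 14; hence R_4(4) > 14.


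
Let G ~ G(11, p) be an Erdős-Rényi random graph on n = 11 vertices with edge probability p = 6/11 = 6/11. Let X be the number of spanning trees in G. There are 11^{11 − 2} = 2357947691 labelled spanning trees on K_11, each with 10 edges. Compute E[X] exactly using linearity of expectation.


K_11 has 11^{11 − 2} = 2357947691 labelled spanning trees.
For each such spanning tree H, let X_H = 1 if all 10 edges of H are present in G. Then P[X_H = 1] = p^{10} = (6/11)^{10} = 60466176/25937424601.
By linearity of expectation: E[X] = Σ_H E[X_H] = 2357947691 · p^{10} = 2357947691 · 60466176/25937424601 = 60466176/11.
Numerically: E[X] ≈ 5.4969e+06.

E[X] = 2357947691 · (6/11)^{10} = 60466176/11 ≈ 5.4969e+06.


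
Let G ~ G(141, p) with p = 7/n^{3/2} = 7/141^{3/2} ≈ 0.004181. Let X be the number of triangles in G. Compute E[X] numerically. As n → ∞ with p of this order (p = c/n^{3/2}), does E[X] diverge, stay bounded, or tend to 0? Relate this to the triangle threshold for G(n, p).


Number of potential triangles: C(141, 3) = 457310.
Each occurs with probability p³ ≈ (0.004181)³ ≈ 7.308161e-08.
By linearity: E[X] = C(141, 3)·p³ ≈ 457310 · 7.308161e-08 ≈ 0.0334.
Since α = 3/2 > 1, p = c/n^{3/2} = o(1/n) is below the triangle threshold p ~ 1/n. Asymptotically E[X] ~ (c³/6)·n^{3(1−α)} = (7³/6)·n^{-1.5} → 0, so by Markov's inequality G has no triangles w.h.p.

E[X] ≈ 0.0334; in regime p = Θ(1/n^{3/2}) E[X] tends to 0 (below the triangle threshold p ~ 1/n).
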